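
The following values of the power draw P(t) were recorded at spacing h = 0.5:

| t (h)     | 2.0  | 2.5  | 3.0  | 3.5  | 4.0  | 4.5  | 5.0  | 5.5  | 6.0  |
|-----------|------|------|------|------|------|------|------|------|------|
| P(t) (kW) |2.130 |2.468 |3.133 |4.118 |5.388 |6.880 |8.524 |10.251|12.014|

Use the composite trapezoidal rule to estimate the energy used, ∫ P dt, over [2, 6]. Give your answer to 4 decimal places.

23.9170

h = 0.5, n = 8.
(h/2)·[y₀ + 2y₁ + 2y₂ + 2y₃ + 2y₄ + 2y₅ + 2y₆ + 2y₇ + y₈] = 0.25·(95.668) = 23.9170.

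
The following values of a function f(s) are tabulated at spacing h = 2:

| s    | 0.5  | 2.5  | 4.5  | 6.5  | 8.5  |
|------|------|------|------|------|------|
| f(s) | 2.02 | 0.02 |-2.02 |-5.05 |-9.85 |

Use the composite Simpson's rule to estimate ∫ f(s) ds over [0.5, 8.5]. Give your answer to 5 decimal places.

h = 2, n = 4.
(h/3)·[y₀ + 4y₁ + 2y₂ + 4y₃ + y₄] = 0.666667·(-31.99) = -21.32667.

-21.32667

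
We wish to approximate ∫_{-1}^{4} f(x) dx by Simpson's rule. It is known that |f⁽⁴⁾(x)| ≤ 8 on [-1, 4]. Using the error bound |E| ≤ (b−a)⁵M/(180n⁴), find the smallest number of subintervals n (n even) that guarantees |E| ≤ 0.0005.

24

Need 25000/(180n⁴) ≤ 0.0005.
n⁴ ≥ 25000/(180·0.0005) = 277778 ⇒ n ≥ 22.9575, so the smallest even n is 24. (n must be even for Simpson's rule.)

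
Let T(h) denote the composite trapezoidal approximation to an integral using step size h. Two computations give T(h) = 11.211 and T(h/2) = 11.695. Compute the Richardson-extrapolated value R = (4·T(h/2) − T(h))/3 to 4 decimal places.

R = (4·T(h/2) − T(h)) / 3 = (4·11.695 − 11.211)/3 = (35.569)/3 = 11.8563.

11.8563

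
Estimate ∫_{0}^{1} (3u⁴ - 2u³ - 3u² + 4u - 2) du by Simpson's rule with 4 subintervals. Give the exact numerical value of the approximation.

h = (1 − 0)/4 = 0.25.
Nodes u₀,…,u₄ = 0, 0.25, 0.5, 0.75, 1.
f(u) = 3u⁴ - 2u³ - 3u² + 4u - 2: f₀=-2, f₁=-1.20703125, f₂=-0.8125, f₃=-0.58203125, f₄=0.
(h/3)·[f₀ + 4f₁ + 2f₂ + 4f₃ + f₄] = 0.083333·(-10.78125) = -0.8984375.

-0.8984375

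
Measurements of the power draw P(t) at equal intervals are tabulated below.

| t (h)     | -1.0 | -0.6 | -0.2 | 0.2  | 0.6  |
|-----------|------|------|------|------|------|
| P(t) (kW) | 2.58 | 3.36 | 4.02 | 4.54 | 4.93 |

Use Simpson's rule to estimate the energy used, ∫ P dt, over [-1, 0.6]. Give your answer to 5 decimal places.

h = 0.4, n = 4.
(h/3)·[y₀ + 4y₁ + 2y₂ + 4y₃ + y₄] = 0.133333·(47.15) = 6.28667.

6.28667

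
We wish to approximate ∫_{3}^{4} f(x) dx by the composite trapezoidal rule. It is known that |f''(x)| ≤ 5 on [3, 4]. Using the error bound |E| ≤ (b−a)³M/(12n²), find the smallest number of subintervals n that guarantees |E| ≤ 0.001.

Need 5/(12n²) ≤ 0.001.
n² ≥ 5/(12·0.001) = 416.667 ⇒ n ≥ 20.4124, so the smallest n is 21.

21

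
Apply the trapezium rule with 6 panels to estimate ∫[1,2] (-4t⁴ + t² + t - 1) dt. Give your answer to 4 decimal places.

h = (2 − 1)/6 = 0.166667.
Nodes t₀,…,t₆ = 1, 1.166667, 1.333333, 1.5, 1.666667, 1.833333, 2.
f(t) = -4t⁴ + t² + t - 1: f₀=-3, f₁=-5.882716, f₂=-10.530864, f₃=-17.5, f₄=-27.419753, f₅=-40.993827, f₆=-59.
(h/2)·[f₀ + 2f₁ + 2f₂ + 2f₃ + 2f₄ + 2f₅ + f₆] = 0.083333·(-266.654321) = -22.2212.

-22.2212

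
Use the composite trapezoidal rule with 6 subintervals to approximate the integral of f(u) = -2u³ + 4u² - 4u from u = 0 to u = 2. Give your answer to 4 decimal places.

-5.4074

h = (2 − 0)/6 = 0.333333.
Nodes u₀,…,u₆ = 0, 0.333333, 0.666667, 1, 1.333333, 1.666667, 2.
f(u) = -2u³ + 4u² - 4u: f₀=0, f₁=-0.962963, f₂=-1.481481, f₃=-2, f₄=-2.962963, f₅=-4.814815, f₆=-8.
(h/2)·[f₀ + 2f₁ + 2f₂ + 2f₃ + 2f₄ + 2f₅ + f₆] = 0.166667·(-32.444444) = -5.4074.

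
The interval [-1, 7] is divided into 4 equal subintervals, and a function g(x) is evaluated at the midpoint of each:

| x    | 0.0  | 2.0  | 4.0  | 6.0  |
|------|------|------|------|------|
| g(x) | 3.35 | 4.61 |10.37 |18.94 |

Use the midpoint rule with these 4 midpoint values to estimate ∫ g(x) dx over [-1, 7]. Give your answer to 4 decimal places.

74.5400

h = 2, n = 4.
h·[y(m₁) + y(m₂) + y(m₃) + y(m₄)] = 2·(37.27) = 74.5400.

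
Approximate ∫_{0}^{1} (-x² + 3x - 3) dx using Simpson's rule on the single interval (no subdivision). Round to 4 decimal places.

-1.8333

S = (b−a)/6 · [f(0) + 4f(0.5) + f(1)] = 0.166667·[(-3) + 4·(-1.75) + (-1)] = -1.8333.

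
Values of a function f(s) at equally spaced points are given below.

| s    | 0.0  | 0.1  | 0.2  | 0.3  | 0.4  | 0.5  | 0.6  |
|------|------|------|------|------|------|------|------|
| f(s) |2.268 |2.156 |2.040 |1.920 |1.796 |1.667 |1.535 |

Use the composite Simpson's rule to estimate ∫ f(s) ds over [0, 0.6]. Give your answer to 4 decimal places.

h = 0.1, n = 6.
(h/3)·[y₀ + 4y₁ + 2y₂ + 4y₃ + 2y₄ + 4y₅ + y₆] = 0.033333·(34.447) = 1.1482.

1.1482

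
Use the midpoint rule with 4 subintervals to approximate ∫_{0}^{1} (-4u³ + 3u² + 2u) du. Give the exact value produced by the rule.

1.015625

h = (1 − 0)/4 = 0.25.
Midpoints m₁,…,m₄ = 0.125, 0.375, 0.625, 0.875.
f(m₁)=0.2890625, f(m₂)=0.9609375, f(m₃)=1.4453125, f(m₄)=1.3671875.
h·[f(m₁) + f(m₂) + f(m₃) + f(m₄)] = 0.25·(4.0625) = 1.015625.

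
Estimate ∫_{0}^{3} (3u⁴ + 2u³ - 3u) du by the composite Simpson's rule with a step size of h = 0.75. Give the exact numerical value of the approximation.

173.1796875

h = (3 − 0)/4 = 0.75.
Nodes u₀,…,u₄ = 0, 0.75, 1.5, 2.25, 3.
f(u) = 3u⁴ + 2u³ - 3u: f₀=0, f₁=-0.45703125, f₂=17.4375, f₃=92.91796875, f₄=288.
(h/3)·[f₀ + 4f₁ + 2f₂ + 4f₃ + f₄] = 0.25·(692.71875) = 173.1796875.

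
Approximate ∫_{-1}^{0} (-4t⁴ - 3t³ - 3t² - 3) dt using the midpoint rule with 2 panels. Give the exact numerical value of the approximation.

h = (0 − (-1))/2 = 0.5.
Midpoints m₁,…,m₂ = -0.75, -0.25.
f(m₁)=-4.6875, f(m₂)=-3.15625.
h·[f(m₁) + f(m₂)] = 0.5·(-7.84375) = -3.921875.

-3.921875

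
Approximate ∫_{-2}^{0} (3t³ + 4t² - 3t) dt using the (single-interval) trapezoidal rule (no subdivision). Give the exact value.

-2

T = (b−a)/2 · [f(-2) + f(0)] = 1·[(-2) + 0] = -2.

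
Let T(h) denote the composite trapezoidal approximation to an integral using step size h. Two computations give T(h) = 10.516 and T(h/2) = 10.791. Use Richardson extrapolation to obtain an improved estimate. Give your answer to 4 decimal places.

10.8827

R = (4·T(h/2) − T(h)) / 3 = (4·10.791 − 10.516)/3 = (32.648)/3 = 10.8827.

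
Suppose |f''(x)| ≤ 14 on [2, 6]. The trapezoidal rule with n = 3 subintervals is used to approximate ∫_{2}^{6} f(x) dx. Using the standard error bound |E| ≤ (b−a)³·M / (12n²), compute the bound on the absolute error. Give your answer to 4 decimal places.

|E| ≤ (4)³·14 / (12·3²) = 896/108 = 8.2963.

8.2963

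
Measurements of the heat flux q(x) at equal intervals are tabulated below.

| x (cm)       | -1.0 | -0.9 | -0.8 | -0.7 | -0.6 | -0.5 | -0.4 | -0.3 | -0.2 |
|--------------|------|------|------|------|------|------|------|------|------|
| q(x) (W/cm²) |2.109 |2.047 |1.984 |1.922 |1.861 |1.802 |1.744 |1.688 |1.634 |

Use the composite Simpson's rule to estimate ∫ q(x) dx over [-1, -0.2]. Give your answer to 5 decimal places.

h = 0.1, n = 8.
(h/3)·[y₀ + 4y₁ + 2y₂ + 4y₃ + 2y₄ + 4y₅ + 2y₆ + 4y₇ + y₈] = 0.033333·(44.757) = 1.49190.

1.49190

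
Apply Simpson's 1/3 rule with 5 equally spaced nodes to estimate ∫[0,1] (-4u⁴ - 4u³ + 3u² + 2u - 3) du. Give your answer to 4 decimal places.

-2.8021

h = (1 − 0)/4 = 0.25.
Nodes u₀,…,u₄ = 0, 0.25, 0.5, 0.75, 1.
f(u) = -4u⁴ - 4u³ + 3u² + 2u - 3: f₀=-3, f₁=-2.390625, f₂=-2, f₃=-2.765625, f₄=-6.
(h/3)·[f₀ + 4f₁ + 2f₂ + 4f₃ + f₄] = 0.083333·(-33.625) = -2.8021.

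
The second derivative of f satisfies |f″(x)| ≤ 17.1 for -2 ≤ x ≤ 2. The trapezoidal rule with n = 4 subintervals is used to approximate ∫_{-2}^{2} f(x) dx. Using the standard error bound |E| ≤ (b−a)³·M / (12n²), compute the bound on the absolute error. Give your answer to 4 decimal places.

|E| ≤ (4)³·17.1 / (12·4²) = 1094.4/192 = 5.7000.

5.7000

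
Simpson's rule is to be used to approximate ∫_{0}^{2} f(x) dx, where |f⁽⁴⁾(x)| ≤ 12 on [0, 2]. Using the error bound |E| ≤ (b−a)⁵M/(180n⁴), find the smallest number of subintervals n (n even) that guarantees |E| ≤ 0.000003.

Need 384/(180n⁴) ≤ 0.000003.
n⁴ ≥ 384/(180·0.000003) = 711111 ⇒ n ≥ 29.0392, so the smallest even n is 30. (n must be even for Simpson's rule.)

30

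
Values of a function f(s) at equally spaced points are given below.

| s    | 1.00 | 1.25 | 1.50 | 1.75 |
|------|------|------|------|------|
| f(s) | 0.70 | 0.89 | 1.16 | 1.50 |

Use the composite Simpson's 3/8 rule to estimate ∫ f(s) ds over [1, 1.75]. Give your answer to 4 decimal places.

0.7828

h = 0.25, n = 3.
(3h/8)·[y₀ + 3y₁ + 3y₂ + y₃] = 0.09375·(8.35) = 0.7828.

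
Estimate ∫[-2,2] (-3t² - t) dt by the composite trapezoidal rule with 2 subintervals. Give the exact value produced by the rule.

h = (2 − (-2))/2 = 2.
Nodes t₀,…,t₂ = -2, 0, 2.
f(t) = -3t² - t: f₀=-10, f₁=0, f₂=-14.
(h/2)·[f₀ + 2f₁ + f₂] = 1·(-24) = -24.

-24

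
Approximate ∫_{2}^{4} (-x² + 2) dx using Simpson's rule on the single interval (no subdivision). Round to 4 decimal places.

-14.6667

S = (b−a)/6 · [f(2) + 4f(3) + f(4)] = 0.333333·[(-2) + 4·(-7) + (-14)] = -14.6667.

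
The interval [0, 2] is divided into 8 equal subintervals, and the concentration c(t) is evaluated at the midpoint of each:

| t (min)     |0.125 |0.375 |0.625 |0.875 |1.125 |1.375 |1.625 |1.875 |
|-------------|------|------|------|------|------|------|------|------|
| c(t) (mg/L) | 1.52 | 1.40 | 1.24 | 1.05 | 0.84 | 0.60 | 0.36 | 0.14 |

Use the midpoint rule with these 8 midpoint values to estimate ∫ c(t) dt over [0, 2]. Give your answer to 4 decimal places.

h = 0.25, n = 8.
h·[y(m₁) + y(m₂) + y(m₃) + y(m₄) + y(m₅) + y(m₆) + y(m₇) + y(m₈)] = 0.25·(7.15) = 1.7875.

1.7875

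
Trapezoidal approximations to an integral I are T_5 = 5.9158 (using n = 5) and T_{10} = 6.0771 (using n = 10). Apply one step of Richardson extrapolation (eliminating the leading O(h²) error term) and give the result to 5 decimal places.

R = (4·T_{10} − T_5) / 3 = (4·6.0771 − 5.9158)/3 = (18.3926)/3 = 6.13087.

6.13087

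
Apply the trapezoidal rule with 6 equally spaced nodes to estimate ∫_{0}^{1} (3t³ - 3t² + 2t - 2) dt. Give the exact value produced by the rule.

h = (1 − 0)/5 = 0.2.
Nodes t₀,…,t₅ = 0, 0.2, 0.4, 0.6, 0.8, 1.
f(t) = 3t³ - 3t² + 2t - 2: f₀=-2, f₁=-1.696, f₂=-1.488, f₃=-1.232, f₄=-0.784, f₅=0.
(h/2)·[f₀ + 2f₁ + 2f₂ + 2f₃ + 2f₄ + f₅] = 0.1·(-12.4) = -1.24.

-1.24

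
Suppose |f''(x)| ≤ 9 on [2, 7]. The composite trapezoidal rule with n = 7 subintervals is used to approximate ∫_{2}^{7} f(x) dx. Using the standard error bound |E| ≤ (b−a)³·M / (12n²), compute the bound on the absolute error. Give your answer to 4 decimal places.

1.9133

|E| ≤ (5)³·9 / (12·7²) = 1125/588 = 1.9133.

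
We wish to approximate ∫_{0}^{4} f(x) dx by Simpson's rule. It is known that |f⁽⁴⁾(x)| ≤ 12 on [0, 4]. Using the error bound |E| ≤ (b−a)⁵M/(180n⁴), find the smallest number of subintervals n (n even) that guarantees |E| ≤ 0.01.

10

Need 12288/(180n⁴) ≤ 0.01.
n⁴ ≥ 12288/(180·0.01) = 6826.67 ⇒ n ≥ 9.0898, so the smallest even n is 10. (n must be even for Simpson's rule.)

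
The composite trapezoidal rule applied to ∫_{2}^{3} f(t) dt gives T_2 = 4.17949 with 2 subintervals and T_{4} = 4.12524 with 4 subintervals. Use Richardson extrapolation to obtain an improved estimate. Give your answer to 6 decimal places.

R = (4·T_{4} − T_2) / 3 = (4·4.12524 − 4.17949)/3 = (12.32147)/3 = 4.107157.

4.107157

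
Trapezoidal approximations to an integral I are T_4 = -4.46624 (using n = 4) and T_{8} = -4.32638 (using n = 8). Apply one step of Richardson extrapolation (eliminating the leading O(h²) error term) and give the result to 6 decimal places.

-4.279760

R = (4·T_{8} − T_4) / 3 = (4·(-4.32638) − (-4.46624))/3 = (-12.83928)/3 = -4.279760.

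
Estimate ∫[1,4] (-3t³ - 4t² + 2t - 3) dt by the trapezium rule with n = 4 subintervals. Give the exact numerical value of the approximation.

h = (4 − 1)/4 = 0.75.
Nodes t₀,…,t₄ = 1, 1.75, 2.5, 3.25, 4.
f(t) = -3t³ - 4t² + 2t - 3: f₀=-8, f₁=-27.828125, f₂=-69.875, f₃=-141.734375, f₄=-251.
(h/2)·[f₀ + 2f₁ + 2f₂ + 2f₃ + f₄] = 0.375·(-737.875) = -276.703125.

-276.703125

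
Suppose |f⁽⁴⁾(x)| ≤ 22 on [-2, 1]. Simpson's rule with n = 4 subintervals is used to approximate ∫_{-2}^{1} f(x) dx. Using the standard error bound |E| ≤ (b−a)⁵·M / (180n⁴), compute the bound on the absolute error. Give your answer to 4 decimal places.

0.1160

|E| ≤ (3)⁵·22 / (180·4⁴) = 5346/46080 = 0.1160.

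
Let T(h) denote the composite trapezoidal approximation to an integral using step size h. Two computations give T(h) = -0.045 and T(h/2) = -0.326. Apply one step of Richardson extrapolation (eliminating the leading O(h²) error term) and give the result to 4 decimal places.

-0.4197

R = (4·T(h/2) − T(h)) / 3 = (4·(-0.326) − (-0.045))/3 = (-1.259)/3 = -0.4197.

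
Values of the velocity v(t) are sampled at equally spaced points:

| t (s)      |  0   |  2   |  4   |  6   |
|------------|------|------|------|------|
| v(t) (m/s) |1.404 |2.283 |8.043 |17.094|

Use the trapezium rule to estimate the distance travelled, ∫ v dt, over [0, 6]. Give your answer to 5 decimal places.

39.15000

h = 2, n = 3.
(h/2)·[y₀ + 2y₁ + 2y₂ + y₃] = 1·(39.150) = 39.15000.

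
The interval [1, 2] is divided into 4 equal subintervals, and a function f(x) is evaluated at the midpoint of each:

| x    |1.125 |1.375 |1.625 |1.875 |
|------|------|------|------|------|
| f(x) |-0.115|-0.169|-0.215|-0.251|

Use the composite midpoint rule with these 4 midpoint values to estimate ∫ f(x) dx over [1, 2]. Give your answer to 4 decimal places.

h = 0.25, n = 4.
h·[y(m₁) + y(m₂) + y(m₃) + y(m₄)] = 0.25·(-0.750) = -0.1875.

-0.1875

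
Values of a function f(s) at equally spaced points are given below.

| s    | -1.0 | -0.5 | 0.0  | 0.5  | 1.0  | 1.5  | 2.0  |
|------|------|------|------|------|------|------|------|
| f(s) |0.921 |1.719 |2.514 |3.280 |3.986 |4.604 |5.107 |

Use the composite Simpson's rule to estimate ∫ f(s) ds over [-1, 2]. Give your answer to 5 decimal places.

h = 0.5, n = 6.
(h/3)·[y₀ + 4y₁ + 2y₂ + 4y₃ + 2y₄ + 4y₅ + y₆] = 0.166667·(57.440) = 9.57333.

9.57333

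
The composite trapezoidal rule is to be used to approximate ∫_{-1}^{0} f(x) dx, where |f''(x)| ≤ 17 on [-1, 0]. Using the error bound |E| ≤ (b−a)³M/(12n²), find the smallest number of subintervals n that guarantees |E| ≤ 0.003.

22

Need 17/(12n²) ≤ 0.003.
n² ≥ 17/(12·0.003) = 472.222 ⇒ n ≥ 21.7307, so the smallest n is 22.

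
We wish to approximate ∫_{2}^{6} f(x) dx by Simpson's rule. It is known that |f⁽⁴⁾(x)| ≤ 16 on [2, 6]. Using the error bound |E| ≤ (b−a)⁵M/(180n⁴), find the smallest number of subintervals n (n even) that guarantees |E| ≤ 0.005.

Need 16384/(180n⁴) ≤ 0.005.
n⁴ ≥ 16384/(180·0.005) = 18204.4 ⇒ n ≥ 11.6157, so the smallest even n is 12. (n must be even for Simpson's rule.)

12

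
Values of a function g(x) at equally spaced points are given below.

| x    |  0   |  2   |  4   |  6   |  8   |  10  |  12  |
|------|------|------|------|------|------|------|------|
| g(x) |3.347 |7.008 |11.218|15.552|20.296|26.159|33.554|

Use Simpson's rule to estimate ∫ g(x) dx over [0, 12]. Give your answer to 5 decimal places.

196.53667

h = 2, n = 6.
(h/3)·[y₀ + 4y₁ + 2y₂ + 4y₃ + 2y₄ + 4y₅ + y₆] = 0.666667·(294.805) = 196.53667.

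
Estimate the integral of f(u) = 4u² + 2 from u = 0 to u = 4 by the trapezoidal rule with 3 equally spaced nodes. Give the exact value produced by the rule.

104

h = (4 − 0)/2 = 2.
Nodes u₀,…,u₂ = 0, 2, 4.
f(u) = 4u² + 2: f₀=2, f₁=18, f₂=66.
(h/2)·[f₀ + 2f₁ + f₂] = 1·(104) = 104.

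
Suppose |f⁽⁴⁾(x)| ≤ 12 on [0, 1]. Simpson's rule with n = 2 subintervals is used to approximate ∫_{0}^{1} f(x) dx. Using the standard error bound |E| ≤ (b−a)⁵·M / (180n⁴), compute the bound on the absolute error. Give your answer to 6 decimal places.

|E| ≤ (1)⁵·12 / (180·2⁴) = 12/2880 = 0.004167.

0.004167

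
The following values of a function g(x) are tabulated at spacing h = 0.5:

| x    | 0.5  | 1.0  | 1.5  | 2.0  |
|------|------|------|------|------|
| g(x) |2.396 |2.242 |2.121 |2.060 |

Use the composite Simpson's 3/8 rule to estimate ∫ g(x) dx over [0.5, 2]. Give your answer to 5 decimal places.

3.28969

h = 0.5, n = 3.
(3h/8)·[y₀ + 3y₁ + 3y₂ + y₃] = 0.1875·(17.545) = 3.28969.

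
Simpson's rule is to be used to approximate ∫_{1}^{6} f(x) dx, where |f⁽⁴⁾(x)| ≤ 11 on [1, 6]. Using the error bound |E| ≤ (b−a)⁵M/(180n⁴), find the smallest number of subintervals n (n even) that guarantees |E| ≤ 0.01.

Need 34375/(180n⁴) ≤ 0.01.
n⁴ ≥ 34375/(180·0.01) = 19097.2 ⇒ n ≥ 11.7555, so the smallest even n is 12. (n must be even for Simpson's rule.)

12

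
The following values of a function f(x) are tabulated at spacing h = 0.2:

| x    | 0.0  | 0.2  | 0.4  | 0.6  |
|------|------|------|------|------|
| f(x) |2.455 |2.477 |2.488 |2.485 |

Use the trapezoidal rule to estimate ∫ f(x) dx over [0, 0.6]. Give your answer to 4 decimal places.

h = 0.2, n = 3.
(h/2)·[y₀ + 2y₁ + 2y₂ + y₃] = 0.1·(14.870) = 1.4870.

1.4870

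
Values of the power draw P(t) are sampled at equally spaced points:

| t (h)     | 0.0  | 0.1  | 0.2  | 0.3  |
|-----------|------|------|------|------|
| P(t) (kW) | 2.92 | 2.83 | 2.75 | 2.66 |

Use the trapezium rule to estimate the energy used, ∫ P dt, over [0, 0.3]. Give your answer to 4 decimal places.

h = 0.1, n = 3.
(h/2)·[y₀ + 2y₁ + 2y₂ + y₃] = 0.05·(16.74) = 0.8370.

0.8370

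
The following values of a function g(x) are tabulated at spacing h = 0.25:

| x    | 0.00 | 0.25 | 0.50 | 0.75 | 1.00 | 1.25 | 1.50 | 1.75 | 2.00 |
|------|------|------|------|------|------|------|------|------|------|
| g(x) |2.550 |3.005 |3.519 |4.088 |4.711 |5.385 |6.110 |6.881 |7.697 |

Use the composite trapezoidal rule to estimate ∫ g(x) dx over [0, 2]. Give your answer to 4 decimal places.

h = 0.25, n = 8.
(h/2)·[y₀ + 2y₁ + 2y₂ + 2y₃ + 2y₄ + 2y₅ + 2y₆ + 2y₇ + y₈] = 0.125·(77.645) = 9.7056.

9.7056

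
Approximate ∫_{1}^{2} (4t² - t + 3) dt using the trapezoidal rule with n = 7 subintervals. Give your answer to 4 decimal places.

10.8469

h = (2 − 1)/7 = 0.142857.
Nodes t₀,…,t₇ = 1, 1.142857, 1.285714, 1.428571, 1.571429, 1.714286, 1.857143, 2.
f(t) = 4t² - t + 3: f₀=6, f₁=7.081633, f₂=8.326531, f₃=9.734694, f₄=11.306122, f₅=13.040816, f₆=14.938776, f₇=17.
(h/2)·[f₀ + 2f₁ + 2f₂ + 2f₃ + 2f₄ + 2f₅ + 2f₆ + f₇] = 0.071429·(151.857143) = 10.8469.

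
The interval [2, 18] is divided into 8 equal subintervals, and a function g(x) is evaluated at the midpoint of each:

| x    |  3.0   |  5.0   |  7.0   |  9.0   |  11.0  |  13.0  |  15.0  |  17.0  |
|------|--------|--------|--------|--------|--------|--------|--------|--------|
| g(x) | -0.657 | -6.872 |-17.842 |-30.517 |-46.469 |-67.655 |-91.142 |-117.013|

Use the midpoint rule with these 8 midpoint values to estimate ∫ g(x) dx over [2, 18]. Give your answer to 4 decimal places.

-756.3340

h = 2, n = 8.
h·[y(m₁) + y(m₂) + y(m₃) + y(m₄) + y(m₅) + y(m₆) + y(m₇) + y(m₈)] = 2·(-378.167) = -756.3340.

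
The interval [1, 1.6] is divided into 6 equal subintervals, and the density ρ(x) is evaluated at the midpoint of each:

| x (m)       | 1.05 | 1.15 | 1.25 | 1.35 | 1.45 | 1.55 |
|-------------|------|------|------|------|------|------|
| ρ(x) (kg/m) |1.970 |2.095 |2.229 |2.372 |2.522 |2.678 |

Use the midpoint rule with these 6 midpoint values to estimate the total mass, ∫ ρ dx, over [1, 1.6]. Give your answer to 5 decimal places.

h = 0.1, n = 6.
h·[y(m₁) + y(m₂) + y(m₃) + y(m₄) + y(m₅) + y(m₆)] = 0.1·(13.866) = 1.38660.

1.38660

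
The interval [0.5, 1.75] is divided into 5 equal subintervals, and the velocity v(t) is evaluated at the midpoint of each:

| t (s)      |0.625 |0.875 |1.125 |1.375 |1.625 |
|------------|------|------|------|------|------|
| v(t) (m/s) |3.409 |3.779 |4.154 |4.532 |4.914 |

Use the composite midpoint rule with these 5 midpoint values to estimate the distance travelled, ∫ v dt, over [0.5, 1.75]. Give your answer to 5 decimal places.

5.19700

h = 0.25, n = 5.
h·[y(m₁) + y(m₂) + y(m₃) + y(m₄) + y(m₅)] = 0.25·(20.788) = 5.19700.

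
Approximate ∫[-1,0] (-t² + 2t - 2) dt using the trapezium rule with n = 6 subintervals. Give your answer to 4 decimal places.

-3.3380

h = (0 − (-1))/6 = 0.166667.
Nodes t₀,…,t₆ = -1, -0.833333, -0.666667, -0.5, -0.333333, -0.166667, 0.
f(t) = -t² + 2t - 2: f₀=-5, f₁=-4.361111, f₂=-3.777778, f₃=-3.25, f₄=-2.777778, f₅=-2.361111, f₆=-2.
(h/2)·[f₀ + 2f₁ + 2f₂ + 2f₃ + 2f₄ + 2f₅ + f₆] = 0.083333·(-40.055556) = -3.3380.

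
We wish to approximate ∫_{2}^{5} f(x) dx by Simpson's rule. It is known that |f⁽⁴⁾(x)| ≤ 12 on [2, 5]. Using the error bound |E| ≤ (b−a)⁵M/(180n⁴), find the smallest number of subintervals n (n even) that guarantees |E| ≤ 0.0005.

14

Need 2916/(180n⁴) ≤ 0.0005.
n⁴ ≥ 2916/(180·0.0005) = 32400 ⇒ n ≥ 13.4164, so the smallest even n is 14. (n must be even for Simpson's rule.)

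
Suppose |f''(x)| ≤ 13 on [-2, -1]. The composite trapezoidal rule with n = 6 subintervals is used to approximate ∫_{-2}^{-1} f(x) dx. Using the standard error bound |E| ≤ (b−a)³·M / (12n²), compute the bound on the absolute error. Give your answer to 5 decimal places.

|E| ≤ (1)³·13 / (12·6²) = 13/432 = 0.03009.

0.03009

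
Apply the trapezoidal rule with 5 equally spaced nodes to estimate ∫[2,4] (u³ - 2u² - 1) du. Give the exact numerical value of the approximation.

h = (4 − 2)/4 = 0.5.
Nodes u₀,…,u₄ = 2, 2.5, 3, 3.5, 4.
f(u) = u³ - 2u² - 1: f₀=-1, f₁=2.125, f₂=8, f₃=17.375, f₄=31.
(h/2)·[f₀ + 2f₁ + 2f₂ + 2f₃ + f₄] = 0.25·(85) = 21.25.

21.25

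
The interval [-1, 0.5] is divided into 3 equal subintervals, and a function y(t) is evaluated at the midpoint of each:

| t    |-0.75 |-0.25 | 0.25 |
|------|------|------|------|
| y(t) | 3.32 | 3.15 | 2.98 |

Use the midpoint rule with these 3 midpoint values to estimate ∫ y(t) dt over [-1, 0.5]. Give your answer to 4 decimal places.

4.7250

h = 0.5, n = 3.
h·[y(m₁) + y(m₂) + y(m₃)] = 0.5·(9.45) = 4.7250.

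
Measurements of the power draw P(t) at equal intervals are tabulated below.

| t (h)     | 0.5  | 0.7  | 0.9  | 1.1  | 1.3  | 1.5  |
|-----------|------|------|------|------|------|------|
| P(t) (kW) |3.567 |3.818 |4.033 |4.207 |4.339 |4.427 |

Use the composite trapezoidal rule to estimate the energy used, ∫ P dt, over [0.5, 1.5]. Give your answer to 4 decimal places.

h = 0.2, n = 5.
(h/2)·[y₀ + 2y₁ + 2y₂ + 2y₃ + 2y₄ + y₅] = 0.1·(40.788) = 4.0788.

4.0788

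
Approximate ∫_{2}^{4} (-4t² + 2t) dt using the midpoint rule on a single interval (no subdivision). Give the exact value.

-60

M = (b−a)·f(3) = 2·(-30) = -60.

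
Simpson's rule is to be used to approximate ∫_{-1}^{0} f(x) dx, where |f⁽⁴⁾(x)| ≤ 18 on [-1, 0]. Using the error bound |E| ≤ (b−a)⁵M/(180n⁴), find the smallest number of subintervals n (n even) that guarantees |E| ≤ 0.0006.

4

Need 18/(180n⁴) ≤ 0.0006.
n⁴ ≥ 18/(180·0.0006) = 166.667 ⇒ n ≥ 3.5930, so the smallest even n is 4. (n must be even for Simpson's rule.)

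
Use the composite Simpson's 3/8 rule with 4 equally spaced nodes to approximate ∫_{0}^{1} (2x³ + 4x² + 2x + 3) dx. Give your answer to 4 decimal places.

5.8333

h = (1 − 0)/3 = 0.333333.
Nodes x₀,…,x₃ = 0, 0.333333, 0.666667, 1.
f(x) = 2x³ + 4x² + 2x + 3: f₀=3, f₁=4.185185, f₂=6.703704, f₃=11.
(3h/8)·[f₀ + 3f₁ + 3f₂ + f₃] = 0.125·(46.666667) = 5.8333.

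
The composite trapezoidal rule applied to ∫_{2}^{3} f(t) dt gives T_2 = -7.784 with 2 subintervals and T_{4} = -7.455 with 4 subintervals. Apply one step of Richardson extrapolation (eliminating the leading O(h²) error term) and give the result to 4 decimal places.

R = (4·T_{4} − T_2) / 3 = (4·(-7.455) − (-7.784))/3 = (-22.036)/3 = -7.3453.

-7.3453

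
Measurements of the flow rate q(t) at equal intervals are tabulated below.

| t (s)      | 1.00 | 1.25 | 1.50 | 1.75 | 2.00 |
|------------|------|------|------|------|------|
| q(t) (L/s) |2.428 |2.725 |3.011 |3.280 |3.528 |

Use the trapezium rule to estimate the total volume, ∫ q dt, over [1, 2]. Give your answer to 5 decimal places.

h = 0.25, n = 4.
(h/2)·[y₀ + 2y₁ + 2y₂ + 2y₃ + y₄] = 0.125·(23.988) = 2.99850.

2.99850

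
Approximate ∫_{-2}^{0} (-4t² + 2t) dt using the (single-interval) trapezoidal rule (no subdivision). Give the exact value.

-20

T = (b−a)/2 · [f(-2) + f(0)] = 1·[(-20) + 0] = -20.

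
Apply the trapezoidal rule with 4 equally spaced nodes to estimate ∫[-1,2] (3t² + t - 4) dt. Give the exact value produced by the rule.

h = (2 − (-1))/3 = 1.
Nodes t₀,…,t₃ = -1, 0, 1, 2.
f(t) = 3t² + t - 4: f₀=-2, f₁=-4, f₂=0, f₃=10.
(h/2)·[f₀ + 2f₁ + 2f₂ + f₃] = 0.5·(0) = 0.

0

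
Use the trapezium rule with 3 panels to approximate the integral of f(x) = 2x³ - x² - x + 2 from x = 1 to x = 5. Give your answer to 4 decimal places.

h = (5 − 1)/3 = 1.333333.
Nodes x₀,…,x₃ = 1, 2.333333, 3.666667, 5.
f(x) = 2x³ - x² - x + 2: f₀=2, f₁=19.629630, f₂=83.481481, f₃=222.
(h/2)·[f₀ + 2f₁ + 2f₂ + f₃] = 0.666667·(430.222222) = 286.8148.

286.8148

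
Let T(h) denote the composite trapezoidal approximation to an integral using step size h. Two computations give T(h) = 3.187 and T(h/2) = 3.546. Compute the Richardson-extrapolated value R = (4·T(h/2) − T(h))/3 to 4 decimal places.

3.6657

R = (4·T(h/2) − T(h)) / 3 = (4·3.546 − 3.187)/3 = (10.997)/3 = 3.6657.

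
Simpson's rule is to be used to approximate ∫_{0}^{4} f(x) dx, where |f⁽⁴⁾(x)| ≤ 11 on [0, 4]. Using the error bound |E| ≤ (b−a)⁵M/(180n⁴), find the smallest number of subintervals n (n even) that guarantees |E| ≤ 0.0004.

20

Need 11264/(180n⁴) ≤ 0.0004.
n⁴ ≥ 11264/(180·0.0004) = 156444 ⇒ n ≥ 19.8880, so the smallest even n is 20. (n must be even for Simpson's rule.)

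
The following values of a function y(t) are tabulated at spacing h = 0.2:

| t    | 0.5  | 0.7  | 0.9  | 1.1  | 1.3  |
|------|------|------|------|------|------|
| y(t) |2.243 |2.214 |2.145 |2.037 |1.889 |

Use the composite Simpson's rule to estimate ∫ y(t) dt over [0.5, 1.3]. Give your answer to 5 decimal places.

h = 0.2, n = 4.
(h/3)·[y₀ + 4y₁ + 2y₂ + 4y₃ + y₄] = 0.066667·(25.426) = 1.69507.

1.69507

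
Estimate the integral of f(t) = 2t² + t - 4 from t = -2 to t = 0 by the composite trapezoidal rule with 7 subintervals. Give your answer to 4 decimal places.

-4.6122

h = (0 − (-2))/7 = 0.285714.
Nodes t₀,…,t₇ = -2, -1.714286, -1.428571, -1.142857, -0.857143, -0.571429, -0.285714, 0.
f(t) = 2t² + t - 4: f₀=2, f₁=0.163265, f₂=-1.346939, f₃=-2.530612, f₄=-3.387755, f₅=-3.918367, f₆=-4.122449, f₇=-4.
(h/2)·[f₀ + 2f₁ + 2f₂ + 2f₃ + 2f₄ + 2f₅ + 2f₆ + f₇] = 0.142857·(-32.285714) = -4.6122.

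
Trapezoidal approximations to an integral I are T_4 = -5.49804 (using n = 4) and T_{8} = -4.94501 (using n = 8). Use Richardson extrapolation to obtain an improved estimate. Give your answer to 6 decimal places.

-4.760667

R = (4·T_{8} − T_4) / 3 = (4·(-4.94501) − (-5.49804))/3 = (-14.28200)/3 = -4.760667.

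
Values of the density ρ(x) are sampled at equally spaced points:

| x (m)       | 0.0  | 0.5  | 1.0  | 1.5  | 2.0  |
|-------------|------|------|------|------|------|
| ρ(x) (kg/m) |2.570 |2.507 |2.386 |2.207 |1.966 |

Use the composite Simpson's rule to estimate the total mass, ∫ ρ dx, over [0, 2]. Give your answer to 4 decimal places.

4.6940

h = 0.5, n = 4.
(h/3)·[y₀ + 4y₁ + 2y₂ + 4y₃ + y₄] = 0.166667·(28.164) = 4.6940.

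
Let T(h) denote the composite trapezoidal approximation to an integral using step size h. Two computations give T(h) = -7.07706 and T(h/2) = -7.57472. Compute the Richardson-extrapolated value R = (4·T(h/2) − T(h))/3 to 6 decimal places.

R = (4·T(h/2) − T(h)) / 3 = (4·(-7.57472) − (-7.07706))/3 = (-23.22182)/3 = -7.740607.

-7.740607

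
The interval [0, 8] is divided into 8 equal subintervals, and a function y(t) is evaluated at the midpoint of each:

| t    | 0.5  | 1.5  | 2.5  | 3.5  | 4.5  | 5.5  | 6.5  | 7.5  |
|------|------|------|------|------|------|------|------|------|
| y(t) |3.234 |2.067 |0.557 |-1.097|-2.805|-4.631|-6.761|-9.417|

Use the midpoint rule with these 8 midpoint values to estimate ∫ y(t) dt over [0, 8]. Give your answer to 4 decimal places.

-18.8530

h = 1, n = 8.
h·[y(m₁) + y(m₂) + y(m₃) + y(m₄) + y(m₅) + y(m₆) + y(m₇) + y(m₈)] = 1·(-18.853) = -18.8530.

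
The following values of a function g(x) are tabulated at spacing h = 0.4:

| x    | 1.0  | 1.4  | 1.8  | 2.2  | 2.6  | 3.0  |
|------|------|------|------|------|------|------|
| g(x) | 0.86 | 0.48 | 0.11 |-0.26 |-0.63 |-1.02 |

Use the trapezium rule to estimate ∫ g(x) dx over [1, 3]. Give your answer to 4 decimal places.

-0.1520

h = 0.4, n = 5.
(h/2)·[y₀ + 2y₁ + 2y₂ + 2y₃ + 2y₄ + y₅] = 0.2·(-0.76) = -0.1520.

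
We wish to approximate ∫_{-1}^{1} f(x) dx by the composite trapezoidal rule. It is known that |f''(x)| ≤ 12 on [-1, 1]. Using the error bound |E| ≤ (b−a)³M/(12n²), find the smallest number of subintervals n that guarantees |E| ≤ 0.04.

Need 96/(12n²) ≤ 0.04.
n² ≥ 96/(12·0.04) = 200 ⇒ n ≥ 14.1421, so the smallest n is 15.

15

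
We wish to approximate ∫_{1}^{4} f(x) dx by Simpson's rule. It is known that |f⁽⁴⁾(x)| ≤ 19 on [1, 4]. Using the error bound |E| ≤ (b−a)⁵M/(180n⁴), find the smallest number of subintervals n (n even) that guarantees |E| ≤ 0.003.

Need 4617/(180n⁴) ≤ 0.003.
n⁴ ≥ 4617/(180·0.003) = 8550 ⇒ n ≥ 9.6159, so the smallest even n is 10. (n must be even for Simpson's rule.)

10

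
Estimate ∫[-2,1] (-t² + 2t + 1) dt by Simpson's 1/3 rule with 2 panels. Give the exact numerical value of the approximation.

h = (1 − (-2))/2 = 1.5.
Nodes t₀,…,t₂ = -2, -0.5, 1.
f(t) = -t² + 2t + 1: f₀=-7, f₁=-0.25, f₂=2.
(h/3)·[f₀ + 4f₁ + f₂] = 0.5·(-6) = -3.

-3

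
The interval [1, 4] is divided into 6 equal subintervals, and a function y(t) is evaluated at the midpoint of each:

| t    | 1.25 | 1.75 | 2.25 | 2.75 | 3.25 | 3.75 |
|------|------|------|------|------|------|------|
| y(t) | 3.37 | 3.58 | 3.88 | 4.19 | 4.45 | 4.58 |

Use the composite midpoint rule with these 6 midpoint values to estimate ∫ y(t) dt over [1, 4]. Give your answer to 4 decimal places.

h = 0.5, n = 6.
h·[y(m₁) + y(m₂) + y(m₃) + y(m₄) + y(m₅) + y(m₆)] = 0.5·(24.05) = 12.0250.

12.0250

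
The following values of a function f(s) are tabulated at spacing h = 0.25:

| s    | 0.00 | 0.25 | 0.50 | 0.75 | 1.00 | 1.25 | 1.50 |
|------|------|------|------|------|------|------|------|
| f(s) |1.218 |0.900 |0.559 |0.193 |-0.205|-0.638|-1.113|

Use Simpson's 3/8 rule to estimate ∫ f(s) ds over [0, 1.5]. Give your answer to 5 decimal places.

h = 0.25, n = 6.
(3h/8)·[y₀ + 3y₁ + 3y₂ + 2y₃ + 3y₄ + 3y₅ + y₆] = 0.09375·(2.339) = 0.21928.

0.21928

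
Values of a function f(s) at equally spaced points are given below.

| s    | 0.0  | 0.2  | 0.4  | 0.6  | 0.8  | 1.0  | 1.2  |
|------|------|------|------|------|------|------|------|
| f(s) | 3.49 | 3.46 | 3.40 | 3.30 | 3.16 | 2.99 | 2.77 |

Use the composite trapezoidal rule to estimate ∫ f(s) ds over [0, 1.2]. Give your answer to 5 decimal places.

3.88800

h = 0.2, n = 6.
(h/2)·[y₀ + 2y₁ + 2y₂ + 2y₃ + 2y₄ + 2y₅ + y₆] = 0.1·(38.88) = 3.88800.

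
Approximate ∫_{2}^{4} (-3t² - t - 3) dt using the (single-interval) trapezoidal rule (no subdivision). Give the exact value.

T = (b−a)/2 · [f(2) + f(4)] = 1·[(-17) + (-55)] = -72.

-72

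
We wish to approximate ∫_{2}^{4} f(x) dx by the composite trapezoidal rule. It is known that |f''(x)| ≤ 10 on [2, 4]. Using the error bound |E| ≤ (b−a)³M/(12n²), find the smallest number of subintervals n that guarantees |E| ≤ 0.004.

Need 80/(12n²) ≤ 0.004.
n² ≥ 80/(12·0.004) = 1666.67 ⇒ n ≥ 40.8248, so the smallest n is 41.

41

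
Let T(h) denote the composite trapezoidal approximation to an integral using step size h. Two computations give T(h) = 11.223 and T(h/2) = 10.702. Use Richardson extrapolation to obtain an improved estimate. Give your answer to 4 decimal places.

R = (4·T(h/2) − T(h)) / 3 = (4·10.702 − 11.223)/3 = (31.585)/3 = 10.5283.

10.5283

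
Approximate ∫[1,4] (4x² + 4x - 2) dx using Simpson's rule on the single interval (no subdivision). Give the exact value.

S = (b−a)/6 · [f(1) + 4f(2.5) + f(4)] = 0.5·[6 + 4·33 + 78] = 108.

108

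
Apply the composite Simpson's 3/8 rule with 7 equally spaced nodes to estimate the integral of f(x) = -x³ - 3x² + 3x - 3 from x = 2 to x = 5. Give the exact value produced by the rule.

-246.75

h = (5 − 2)/6 = 0.5.
Nodes x₀,…,x₆ = 2, 2.5, 3, 3.5, 4, 4.5, 5.
f(x) = -x³ - 3x² + 3x - 3: f₀=-17, f₁=-29.875, f₂=-48, f₃=-72.125, f₄=-103, f₅=-141.375, f₆=-188.
(3h/8)·[f₀ + 3f₁ + 3f₂ + 2f₃ + 3f₄ + 3f₅ + f₆] = 0.1875·(-1316) = -246.75.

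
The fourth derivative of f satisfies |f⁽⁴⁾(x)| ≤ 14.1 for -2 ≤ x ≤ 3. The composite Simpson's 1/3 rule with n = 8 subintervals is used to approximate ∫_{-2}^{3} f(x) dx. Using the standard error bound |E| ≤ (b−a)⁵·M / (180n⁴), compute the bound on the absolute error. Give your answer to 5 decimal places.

|E| ≤ (5)⁵·14.1 / (180·8⁴) = 44062.5/737280 = 0.05976.

0.05976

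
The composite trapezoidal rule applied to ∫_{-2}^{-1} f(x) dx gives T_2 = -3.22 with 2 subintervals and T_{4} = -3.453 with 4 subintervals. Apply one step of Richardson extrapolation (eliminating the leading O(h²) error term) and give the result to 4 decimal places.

R = (4·T_{4} − T_2) / 3 = (4·(-3.453) − (-3.22))/3 = (-10.592)/3 = -3.5307.

-3.5307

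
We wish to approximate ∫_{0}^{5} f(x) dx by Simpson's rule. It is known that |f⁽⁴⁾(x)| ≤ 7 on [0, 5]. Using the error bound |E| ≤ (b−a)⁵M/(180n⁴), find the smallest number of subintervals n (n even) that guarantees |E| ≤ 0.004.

14

Need 21875/(180n⁴) ≤ 0.004.
n⁴ ≥ 21875/(180·0.004) = 30381.9 ⇒ n ≥ 13.2024, so the smallest even n is 14. (n must be even for Simpson's rule.)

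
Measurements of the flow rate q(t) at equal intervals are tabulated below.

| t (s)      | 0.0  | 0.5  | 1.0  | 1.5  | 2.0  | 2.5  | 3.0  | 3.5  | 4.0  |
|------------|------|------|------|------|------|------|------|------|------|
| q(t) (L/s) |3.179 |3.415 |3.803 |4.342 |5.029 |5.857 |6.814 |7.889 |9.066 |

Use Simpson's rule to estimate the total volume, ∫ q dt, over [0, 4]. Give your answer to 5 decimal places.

h = 0.5, n = 8.
(h/3)·[y₀ + 4y₁ + 2y₂ + 4y₃ + 2y₄ + 4y₅ + 2y₆ + 4y₇ + y₈] = 0.166667·(129.549) = 21.59150.

21.59150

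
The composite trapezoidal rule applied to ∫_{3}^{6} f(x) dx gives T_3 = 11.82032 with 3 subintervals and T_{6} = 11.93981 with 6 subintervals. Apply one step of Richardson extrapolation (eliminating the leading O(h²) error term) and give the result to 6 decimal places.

11.979640

R = (4·T_{6} − T_3) / 3 = (4·11.93981 − 11.82032)/3 = (35.93892)/3 = 11.979640.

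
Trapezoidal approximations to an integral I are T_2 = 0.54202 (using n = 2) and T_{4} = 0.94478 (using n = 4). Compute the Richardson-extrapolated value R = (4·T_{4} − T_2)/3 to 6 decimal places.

R = (4·T_{4} − T_2) / 3 = (4·0.94478 − 0.54202)/3 = (3.23710)/3 = 1.079033.

1.079033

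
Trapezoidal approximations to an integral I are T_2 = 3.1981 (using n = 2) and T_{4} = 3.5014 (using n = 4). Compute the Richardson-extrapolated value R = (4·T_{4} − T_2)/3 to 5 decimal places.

R = (4·T_{4} − T_2) / 3 = (4·3.5014 − 3.1981)/3 = (10.8075)/3 = 3.60250.

3.60250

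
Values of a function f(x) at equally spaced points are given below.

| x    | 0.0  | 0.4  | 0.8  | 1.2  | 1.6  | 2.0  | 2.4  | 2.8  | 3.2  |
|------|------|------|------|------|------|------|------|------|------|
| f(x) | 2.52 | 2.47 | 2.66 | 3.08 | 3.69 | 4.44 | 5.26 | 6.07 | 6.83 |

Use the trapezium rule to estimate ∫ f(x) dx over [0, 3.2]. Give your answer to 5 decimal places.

h = 0.4, n = 8.
(h/2)·[y₀ + 2y₁ + 2y₂ + 2y₃ + 2y₄ + 2y₅ + 2y₆ + 2y₇ + y₈] = 0.2·(64.69) = 12.93800.

12.93800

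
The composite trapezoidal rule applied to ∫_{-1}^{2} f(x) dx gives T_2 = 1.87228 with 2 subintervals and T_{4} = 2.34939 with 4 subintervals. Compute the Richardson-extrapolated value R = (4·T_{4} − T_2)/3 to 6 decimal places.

R = (4·T_{4} − T_2) / 3 = (4·2.34939 − 1.87228)/3 = (7.52528)/3 = 2.508427.

2.508427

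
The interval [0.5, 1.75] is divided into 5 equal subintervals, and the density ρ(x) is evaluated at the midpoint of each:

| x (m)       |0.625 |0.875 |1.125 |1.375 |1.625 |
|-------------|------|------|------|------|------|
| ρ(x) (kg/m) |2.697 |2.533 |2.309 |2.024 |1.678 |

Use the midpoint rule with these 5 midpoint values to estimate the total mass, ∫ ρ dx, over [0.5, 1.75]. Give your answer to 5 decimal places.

2.81025

h = 0.25, n = 5.
h·[y(m₁) + y(m₂) + y(m₃) + y(m₄) + y(m₅)] = 0.25·(11.241) = 2.81025.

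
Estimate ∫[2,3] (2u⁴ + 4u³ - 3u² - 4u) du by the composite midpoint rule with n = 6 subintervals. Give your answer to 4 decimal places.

h = (3 − 2)/6 = 0.166667.
Midpoints m₁,…,m₆ = 2.083333, 2.25, 2.416667, 2.583333, 2.75, 2.916667.
f(m₁)=52.490837, f(m₂)=72.6328125, f(m₃)=97.486208, f(m₄)=127.680652, f(m₅)=163.8828125, f(m₆)=206.796393.
h·[f(m₁) + f(m₂) + f(m₃) + f(m₄) + f(m₅) + f(m₆)] = 0.166667·(720.969715) = 120.1616.

120.1616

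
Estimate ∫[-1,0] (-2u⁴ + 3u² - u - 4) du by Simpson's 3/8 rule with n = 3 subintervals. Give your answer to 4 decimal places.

h = (0 − (-1))/3 = 0.333333.
Nodes u₀,…,u₃ = -1, -0.666667, -0.333333, 0.
f(u) = -2u⁴ + 3u² - u - 4: f₀=-2, f₁=-2.395062, f₂=-3.358025, f₃=-4.
(3h/8)·[f₀ + 3f₁ + 3f₂ + f₃] = 0.125·(-23.259259) = -2.9074.

-2.9074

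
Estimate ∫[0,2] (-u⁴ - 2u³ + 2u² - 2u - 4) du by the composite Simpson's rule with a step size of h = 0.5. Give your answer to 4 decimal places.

h = (2 − 0)/4 = 0.5.
Nodes u₀,…,u₄ = 0, 0.5, 1, 1.5, 2.
f(u) = -u⁴ - 2u³ + 2u² - 2u - 4: f₀=-4, f₁=-4.8125, f₂=-7, f₃=-14.3125, f₄=-32.
(h/3)·[f₀ + 4f₁ + 2f₂ + 4f₃ + f₄] = 0.166667·(-126.5) = -21.0833.

-21.0833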